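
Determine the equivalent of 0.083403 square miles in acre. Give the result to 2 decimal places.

53.38 acre

1 square mile = 640.000 acres.
Thus 0.083403 × 640.000 ≈ 53.38 acre.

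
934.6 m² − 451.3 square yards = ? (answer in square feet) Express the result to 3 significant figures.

6000 square feet

934.6 m² = 10060.0 ft² and 451.3 yd² = 4061.70 ft².
10060.0 − 4061.70 ≈ 6000 ft².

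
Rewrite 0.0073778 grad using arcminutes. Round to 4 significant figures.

0.3984 arcmin

1 gradian = 54.0000 arcminutes.
Then 0.0073778 × 54.0000 ≈ 0.3984 arcmin.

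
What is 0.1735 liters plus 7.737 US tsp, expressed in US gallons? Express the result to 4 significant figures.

0.05591 US gal

0.1735 L = 0.0458339 US gal and 7.737 US tsp = 0.0100742 US gal.
0.0458339 + 0.0100742 ≈ 0.05591 US gal.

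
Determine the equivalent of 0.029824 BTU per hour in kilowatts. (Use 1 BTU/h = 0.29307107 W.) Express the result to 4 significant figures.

1 BTU/h = 0.000293071 kilowatts.
Thus 0.029824 × 0.000293071 ≈ 8.741e-6 kW.

8.741e-6 kW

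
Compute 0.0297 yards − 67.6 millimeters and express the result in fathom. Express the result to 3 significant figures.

0.0297 yd = 0.0148500 fathom and 67.6 mm = 0.0369641 fathom.
0.0148500 − 0.0369641 ≈ -0.0221 fathom.

-0.0221 fathom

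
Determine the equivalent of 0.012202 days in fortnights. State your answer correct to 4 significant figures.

0.0008716 fortnights

1 d = 0.0714286 fortnight.
0.012202 × 0.0714286 ≈ 0.0008716 fortnight.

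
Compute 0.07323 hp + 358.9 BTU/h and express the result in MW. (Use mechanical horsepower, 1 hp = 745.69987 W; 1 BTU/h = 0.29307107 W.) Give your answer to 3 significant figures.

0.07323 hp = 5.46076 × 10^-5 MW and 358.9 BTU/h = 0.000105183 MW.
5.46076 × 10^-5 + 0.000105183 ≈ 0.000160 MW.

0.000160 megawatts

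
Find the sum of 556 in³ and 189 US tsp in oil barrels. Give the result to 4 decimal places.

0.0632 bbl

556 in³ = 0.05730777 bbl and 189 US tsp = 0.005859375 bbl.
0.05730777 + 0.005859375 ≈ 0.0632 bbl.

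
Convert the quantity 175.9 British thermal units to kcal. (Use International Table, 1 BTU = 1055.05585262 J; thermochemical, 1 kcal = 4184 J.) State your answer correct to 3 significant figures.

1 British thermal unit = 0.252164 kcal.
Then 175.9 × 0.252164 ≈ 44.4 kcal.

44.4 kcal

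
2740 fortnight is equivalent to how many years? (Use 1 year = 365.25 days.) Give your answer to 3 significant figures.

1 fortnight = 0.0383299 years.
So 2740 × 0.0383299 ≈ 105 yr.

105 yr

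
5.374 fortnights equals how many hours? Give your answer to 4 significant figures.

1 fortnight = 336.000 hours.
So 5.374 × 336.000 ≈ 1806 h.

1806 h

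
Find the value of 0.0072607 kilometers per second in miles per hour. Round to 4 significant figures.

16.24 miles per hour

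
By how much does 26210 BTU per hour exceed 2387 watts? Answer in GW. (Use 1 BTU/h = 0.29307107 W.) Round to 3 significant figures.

26210 BTU/h = 7.68139e-6 GW and 2387 W = 2.38700e-6 GW.
7.68139e-6 − 2.38700e-6 ≈ 5.29e-6 GW.

5.29e-6 GW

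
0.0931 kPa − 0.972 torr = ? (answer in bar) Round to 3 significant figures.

-0.000365 bar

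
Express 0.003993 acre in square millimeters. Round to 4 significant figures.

1.616 × 10^7 square millimeters

1 acre = 4.04686 × 10^9 square millimeters.
Thus 0.003993 × 4.04686 × 10^9 ≈ 1.616 × 10^7 mm².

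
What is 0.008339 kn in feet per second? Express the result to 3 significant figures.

1 kn = 1.68781 feet per second.
0.008339 × 1.68781 ≈ 0.0141 ft/s.

0.0141 ft/s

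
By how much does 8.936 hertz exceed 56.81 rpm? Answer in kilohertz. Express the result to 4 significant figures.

0.007989 kHz

8.936 Hz = 0.00893600 kHz and 56.81 rpm = 0.000946833 kHz.
0.00893600 − 0.000946833 ≈ 0.007989 kHz.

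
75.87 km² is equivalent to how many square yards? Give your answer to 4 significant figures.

1 square kilometer = 1.19599 × 10^6 yd².
Thus 75.87 × 1.19599 × 10^6 ≈ 9.074 × 10^7 yd².

9.074 × 10^7 yd²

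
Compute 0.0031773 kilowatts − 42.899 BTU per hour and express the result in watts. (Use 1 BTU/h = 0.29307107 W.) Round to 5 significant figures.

-9.3952 W

0.0031773 kW = 3.17730 W and 42.899 BTU/h = 12.5725 W.
3.17730 − 12.5725 ≈ -9.3952 W.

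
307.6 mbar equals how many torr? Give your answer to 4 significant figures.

230.7 torr

1 millibar = 0.750062 torr.
So 307.6 × 0.750062 ≈ 230.7 torr.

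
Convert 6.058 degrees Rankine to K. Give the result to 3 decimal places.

3.366 K

°R = K × 9/5.
Applying the formula gives 3.366 K.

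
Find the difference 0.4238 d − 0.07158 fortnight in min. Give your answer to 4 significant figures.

-832.8 min

0.4238 d = 610.272 min and 0.07158 fortnight = 1443.05 min.
610.272 − 1443.05 ≈ -832.8 min.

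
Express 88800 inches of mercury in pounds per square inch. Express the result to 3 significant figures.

1 inch of mercury = 0.491154 pounds per square inch.
Thus 88800 × 0.491154 ≈ 43600 psi.

43600 pounds per square inch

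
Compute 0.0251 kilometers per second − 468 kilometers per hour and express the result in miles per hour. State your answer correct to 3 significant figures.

-235 mph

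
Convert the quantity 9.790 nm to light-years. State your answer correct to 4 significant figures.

1 nm = 1.05700e-25 ly.
So 9.790 × 1.05700e-25 ≈ 1.035e-24 ly.

1.035e-24 ly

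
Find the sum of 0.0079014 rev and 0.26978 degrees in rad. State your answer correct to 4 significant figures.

0.05435 radians

0.0079014 rev = 0.0496460 rad and 0.26978 ° = 0.00470855 rad.
0.0496460 + 0.00470855 ≈ 0.05435 rad.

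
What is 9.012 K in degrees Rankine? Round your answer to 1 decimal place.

16.2 °R

°R = K × 9/5.
Applying the formula gives 16.2 °R.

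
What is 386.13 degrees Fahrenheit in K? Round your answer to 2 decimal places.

469.89 kelvins

K = (°F + 459.67) × 5/9.
Applying the formula gives 469.89 K.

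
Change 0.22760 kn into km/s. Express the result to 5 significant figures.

0.00011709 kilometers per second

1 knot = 0.000514444 kilometers per second.
So 0.22760 × 0.000514444 ≈ 0.00011709 km/s.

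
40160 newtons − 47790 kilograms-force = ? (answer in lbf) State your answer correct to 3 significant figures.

40160 N = 9028.33 lbf and 47790 kgf = 105359 lbf.
9028.33 − 105359 ≈ -96300 lbf.

-96300 pounds-force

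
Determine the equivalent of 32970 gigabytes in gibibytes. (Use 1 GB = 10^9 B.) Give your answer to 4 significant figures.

1 gigabyte = 0.931323 gibibytes.
32970 × 0.931323 ≈ 30710 GiB.

30710 gibibytes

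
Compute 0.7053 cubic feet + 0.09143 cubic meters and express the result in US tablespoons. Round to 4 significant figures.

7534 US tbsp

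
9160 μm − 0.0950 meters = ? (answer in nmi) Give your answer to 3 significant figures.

-4.63 × 10^-5 nmi

9160 μm = 4.94600 × 10^-6 nmi and 0.0950 m = 5.12959 × 10^-5 nmi.
4.94600 × 10^-6 − 5.12959 × 10^-5 ≈ -4.63 × 10^-5 nmi.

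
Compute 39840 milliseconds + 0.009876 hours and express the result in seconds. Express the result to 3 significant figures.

39840 ms = 39.8400 s and 0.009876 h = 35.5536 s.
39.8400 + 35.5536 ≈ 75.4 s.

75.4 seconds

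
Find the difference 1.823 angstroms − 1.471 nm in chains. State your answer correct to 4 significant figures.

1.823 Å = 9.06208e-12 chain and 1.471 nm = 7.31230e-11 chain.
9.06208e-12 − 7.31230e-11 ≈ -6.406e-11 chain.

-6.406e-11 chain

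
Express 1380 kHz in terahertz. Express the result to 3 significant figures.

1 kHz = 1.00000e-9 THz.
Then 1380 × 1.00000e-9 ≈ 1.38e-6 THz.

1.38e-6 terahertz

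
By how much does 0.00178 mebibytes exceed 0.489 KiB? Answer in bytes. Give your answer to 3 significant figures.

1370 bytes

0.00178 MiB = 1866.47 B and 0.489 KiB = 500.736 B.
1866.47 − 500.736 ≈ 1370 B.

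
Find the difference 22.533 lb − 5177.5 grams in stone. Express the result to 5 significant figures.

0.79418 st

22.533 lb = 1.60950 st and 5177.5 g = 0.815317 st.
1.60950 − 0.815317 ≈ 0.79418 st.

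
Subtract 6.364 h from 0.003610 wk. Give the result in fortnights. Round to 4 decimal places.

0.003610 wk = 0.00180500 fortnight and 6.364 h = 0.0189405 fortnight.
0.00180500 − 0.0189405 ≈ -0.0171 fortnight.

-0.0171 fortnights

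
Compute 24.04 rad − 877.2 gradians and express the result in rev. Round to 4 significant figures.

1.633 rev

24.04 rad = 3.82608 rev and 877.2 grad = 2.19300 rev.
3.82608 − 2.19300 ≈ 1.633 rev.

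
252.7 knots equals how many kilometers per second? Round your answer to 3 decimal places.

1 kn = 0.000514444 kilometers per second.
252.7 × 0.000514444 ≈ 0.130 km/s.

0.130 kilometers per second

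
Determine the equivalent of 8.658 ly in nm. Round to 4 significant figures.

1 ly = 9.46073 × 10^24 nm.
Thus 8.658 × 9.46073 × 10^24 ≈ 8.191 × 10^25 nm.

8.191 × 10^25 nm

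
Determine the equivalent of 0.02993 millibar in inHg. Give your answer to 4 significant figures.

1 mbar = 0.0295300 inHg.
0.02993 × 0.0295300 ≈ 0.0008838 inHg.

0.0008838 inHg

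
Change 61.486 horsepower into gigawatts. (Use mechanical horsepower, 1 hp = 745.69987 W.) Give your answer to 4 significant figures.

1 hp = 7.45700 × 10^-7 GW.
Thus 61.486 × 7.45700 × 10^-7 ≈ 4.585 × 10^-5 GW.

4.585 × 10^-5 GW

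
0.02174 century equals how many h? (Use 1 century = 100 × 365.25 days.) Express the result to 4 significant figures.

19060 hours

1 century = 876600 h.
Then 0.02174 × 876600 ≈ 19060 h.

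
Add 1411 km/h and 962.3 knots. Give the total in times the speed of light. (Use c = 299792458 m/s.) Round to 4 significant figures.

1411 km/h = 1.30739 × 10^-6 c and 962.3 kn = 1.65131 × 10^-6 c.
1.30739 × 10^-6 + 1.65131 × 10^-6 ≈ 2.959 × 10^-6 c.

2.959 × 10^-6 c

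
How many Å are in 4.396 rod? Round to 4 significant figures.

1 rod = 5.02920e+10 Å.
4.396 × 5.02920e+10 ≈ 2.211e+11 Å.

2.211e+11 angstroms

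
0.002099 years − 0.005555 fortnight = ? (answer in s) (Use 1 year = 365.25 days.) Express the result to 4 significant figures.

59520 s

0.002099 yr = 66239.4 s and 0.005555 fortnight = 6719.33 s.
66239.4 − 6719.33 ≈ 59520 s.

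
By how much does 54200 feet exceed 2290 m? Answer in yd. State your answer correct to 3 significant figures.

15600 yards

54200 ft = 18066.7 yd and 2290 m = 2504.37 yd.
18066.7 − 2504.37 ≈ 15600 yd.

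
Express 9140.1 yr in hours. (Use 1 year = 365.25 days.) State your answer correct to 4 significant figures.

8.012e+7 hours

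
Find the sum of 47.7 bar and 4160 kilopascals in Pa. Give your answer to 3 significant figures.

47.7 bar = 4.77000 × 10^6 Pa and 4160 kPa = 4.16000 × 10^6 Pa.
4.77000 × 10^6 + 4.16000 × 10^6 ≈ 8.93 × 10^6 Pa.

8.93 × 10^6 Pa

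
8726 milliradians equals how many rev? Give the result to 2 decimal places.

1.39 rev

1 milliradian = 0.000159155 rev.
Thus 8726 × 0.000159155 ≈ 1.39 rev.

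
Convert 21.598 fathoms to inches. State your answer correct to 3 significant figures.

1 fathom = 72.0000 in.
Thus 21.598 × 72.0000 ≈ 1560 in.

1560 in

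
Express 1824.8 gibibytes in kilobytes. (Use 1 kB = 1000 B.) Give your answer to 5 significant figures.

1 GiB = 1.07374e+6 kilobytes.
Thus 1824.8 × 1.07374e+6 ≈ 1.9594e+9 kB.

1.9594e+9 kB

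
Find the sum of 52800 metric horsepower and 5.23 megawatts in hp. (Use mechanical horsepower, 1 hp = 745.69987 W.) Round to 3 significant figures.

59100 hp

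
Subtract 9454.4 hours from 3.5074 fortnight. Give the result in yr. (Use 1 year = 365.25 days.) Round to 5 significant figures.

-0.94409 yr

3.5074 fortnight = 0.134438 yr and 9454.4 h = 1.07853 yr.
0.134438 − 1.07853 ≈ -0.94409 yr.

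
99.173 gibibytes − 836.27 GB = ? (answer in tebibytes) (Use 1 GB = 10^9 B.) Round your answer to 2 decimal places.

-0.66 TiB

99.173 GiB = 0.0968486 TiB and 836.27 GB = 0.760583 TiB.
0.0968486 − 0.760583 ≈ -0.66 TiB.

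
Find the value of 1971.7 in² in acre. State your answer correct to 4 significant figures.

0.0003143 acre

1 in² = 1.59423e-7 acre.
Then 1971.7 × 1.59423e-7 ≈ 0.0003143 acre.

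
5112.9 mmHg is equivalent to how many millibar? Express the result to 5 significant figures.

6816.6 mbar

1 mmHg = 1.33322 mbar.
Thus 5112.9 × 1.33322 ≈ 6816.6 mbar.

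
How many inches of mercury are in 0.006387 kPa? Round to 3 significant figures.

1 kilopascal = 0.295300 inches of mercury.
Then 0.006387 × 0.295300 ≈ 0.00189 inHg.

0.00189 inHg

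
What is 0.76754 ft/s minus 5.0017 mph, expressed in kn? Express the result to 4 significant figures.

-3.892 kn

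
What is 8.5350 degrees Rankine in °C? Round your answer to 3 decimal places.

°R = (°C + 273.15) × 9/5.
Applying the formula gives -268.408 °C.

-268.408 degrees Celsius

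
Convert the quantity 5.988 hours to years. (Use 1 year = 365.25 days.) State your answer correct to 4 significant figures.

0.0006831 years

1 hour = 0.000114077 yr.
So 5.988 × 0.000114077 ≈ 0.0006831 yr.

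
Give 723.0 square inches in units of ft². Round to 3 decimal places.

5.021 ft²

1 in² = 0.00694444 square feet.
So 723.0 × 0.00694444 ≈ 5.021 ft².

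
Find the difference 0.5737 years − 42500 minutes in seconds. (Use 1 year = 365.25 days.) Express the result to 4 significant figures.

0.5737 yr = 1.81046e+7 s and 42500 min = 2.55000e+6 s.
1.81046e+7 − 2.55000e+6 ≈ 1.555e+7 s.

1.555e+7 s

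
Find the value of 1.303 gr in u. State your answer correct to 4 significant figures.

1 grain = 3.90228 × 10^22 u.
1.303 × 3.90228 × 10^22 ≈ 5.085 × 10^22 u.

5.085 × 10^22 atomic mass units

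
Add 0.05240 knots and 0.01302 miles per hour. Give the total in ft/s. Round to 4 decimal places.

0.05240 kn = 0.0884412 ft/s and 0.01302 mph = 0.0190960 ft/s.
0.0884412 + 0.0190960 ≈ 0.1075 ft/s.

0.1075 feet per second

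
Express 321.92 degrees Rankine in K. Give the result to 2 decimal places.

178.84 K

°R = K × 9/5.
Applying the formula gives 178.84 K.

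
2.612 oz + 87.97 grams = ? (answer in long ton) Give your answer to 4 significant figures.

2.612 oz = 7.28795 × 10^-5 long ton and 87.97 g = 8.65806 × 10^-5 long ton.
7.28795 × 10^-5 + 8.65806 × 10^-5 ≈ 0.0001595 long ton.

0.0001595 long ton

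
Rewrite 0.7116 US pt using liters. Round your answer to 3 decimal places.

1 US pint = 0.473176 L.
Then 0.7116 × 0.473176 ≈ 0.337 L.

0.337 liters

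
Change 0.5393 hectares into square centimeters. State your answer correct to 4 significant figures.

5.393e+7 square centimeters

1 ha = 1.00000e+8 square centimeters.
0.5393 × 1.00000e+8 ≈ 5.393e+7 cm².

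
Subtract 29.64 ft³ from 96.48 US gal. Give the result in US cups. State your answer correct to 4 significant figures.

-2004 US cup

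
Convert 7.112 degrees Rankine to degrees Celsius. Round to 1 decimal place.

°R = (°C + 273.15) × 9/5.
Applying the formula gives -269.2 °C.

-269.2 °C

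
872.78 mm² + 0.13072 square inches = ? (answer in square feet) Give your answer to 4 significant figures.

0.01030 square feet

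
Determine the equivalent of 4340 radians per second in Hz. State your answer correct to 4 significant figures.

690.7 hertz

1 rad/s = 0.159155 hertz.
So 4340 × 0.159155 ≈ 690.7 Hz.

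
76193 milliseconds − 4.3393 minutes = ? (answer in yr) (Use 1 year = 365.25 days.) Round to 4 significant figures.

76193 ms = 2.41441 × 10^-6 yr and 4.3393 min = 8.25025 × 10^-6 yr.
2.41441 × 10^-6 − 8.25025 × 10^-6 ≈ -5.836 × 10^-6 yr.

-5.836 × 10^-6 yr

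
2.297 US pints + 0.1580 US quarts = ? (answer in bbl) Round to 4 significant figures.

2.297 US pt = 0.00683631 bbl and 0.1580 US qt = 0.000940476 bbl.
0.00683631 + 0.000940476 ≈ 0.007777 bbl.

0.007777 bbl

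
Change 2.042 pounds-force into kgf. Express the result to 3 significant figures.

0.926 kgf

1 pound-force = 0.453592 kgf.
So 2.042 × 0.453592 ≈ 0.926 kgf.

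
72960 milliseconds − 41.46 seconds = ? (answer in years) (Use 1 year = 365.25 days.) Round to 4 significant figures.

9.982 × 10^-7 yr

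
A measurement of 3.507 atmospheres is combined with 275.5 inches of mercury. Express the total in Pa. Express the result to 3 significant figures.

1.29e+6 Pa

3.507 atm = 355347 Pa and 275.5 inHg = 932950 Pa.
355347 + 932950 ≈ 1.29e+6 Pa.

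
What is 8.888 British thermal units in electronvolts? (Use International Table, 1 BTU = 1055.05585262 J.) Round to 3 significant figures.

1 British thermal unit = 6.58514 × 10^21 electronvolts.
8.888 × 6.58514 × 10^21 ≈ 5.85 × 10^22 eV.

5.85 × 10^22 electronvolts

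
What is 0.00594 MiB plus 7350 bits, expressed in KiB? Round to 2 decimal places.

0.00594 MiB = 6.08256 KiB and 7350 bit = 0.897217 KiB.
6.08256 + 0.897217 ≈ 6.98 KiB.

6.98 kibibytes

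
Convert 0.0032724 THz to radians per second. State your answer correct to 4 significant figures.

1 terahertz = 6.28319e+12 radians per second.
Then 0.0032724 × 6.28319e+12 ≈ 2.056e+10 rad/s.

2.056e+10 radians per second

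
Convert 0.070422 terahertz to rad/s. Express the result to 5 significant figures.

1 terahertz = 6.28319 × 10^12 radians per second.
0.070422 × 6.28319 × 10^12 ≈ 4.4247 × 10^11 rad/s.

4.4247 × 10^11 rad/s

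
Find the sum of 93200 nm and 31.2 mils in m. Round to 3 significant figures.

0.000886 meters

93200 nm = 9.32000e-5 m and 31.2 mil = 0.000792480 m.
9.32000e-5 + 0.000792480 ≈ 0.000886 m.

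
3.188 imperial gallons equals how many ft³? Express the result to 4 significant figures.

1 imp gal = 0.160544 cubic feet.
So 3.188 × 0.160544 ≈ 0.5118 ft³.

0.5118 ft³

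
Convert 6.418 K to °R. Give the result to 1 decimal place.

11.6 °R

°R = K × 9/5.
Applying the formula gives 11.6 °R.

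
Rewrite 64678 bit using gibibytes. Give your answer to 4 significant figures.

1 bit = 1.164153e-10 gibibytes.
Thus 64678 × 1.164153e-10 ≈ 7.530e-6 GiB.

7.530e-6 GiB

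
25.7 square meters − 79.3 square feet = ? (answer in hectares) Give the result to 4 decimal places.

0.0018 ha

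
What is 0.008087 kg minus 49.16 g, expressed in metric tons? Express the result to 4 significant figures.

-4.107e-5 t

0.008087 kg = 8.08700e-6 t and 49.16 g = 4.91600e-5 t.
8.08700e-6 − 4.91600e-5 ≈ -4.107e-5 t.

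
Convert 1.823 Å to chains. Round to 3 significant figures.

9.06e-12 chain

1 angstrom = 4.97097e-12 chain.
Thus 1.823 × 4.97097e-12 ≈ 9.06e-12 chain.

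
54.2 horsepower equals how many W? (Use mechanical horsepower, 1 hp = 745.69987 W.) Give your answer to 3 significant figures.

40400 watts

1 horsepower = 745.700 W.
Thus 54.2 × 745.700 ≈ 40400 W.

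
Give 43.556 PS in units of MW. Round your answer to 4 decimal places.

1 metric horsepower = 0.000735499 MW.
Thus 43.556 × 0.000735499 ≈ 0.0320 MW.

0.0320 MW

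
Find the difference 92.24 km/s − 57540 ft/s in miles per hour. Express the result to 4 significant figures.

167100 mph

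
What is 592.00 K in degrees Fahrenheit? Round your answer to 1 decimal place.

K = (°F + 459.67) × 5/9.
Applying the formula gives 605.9 °F.

605.9 °F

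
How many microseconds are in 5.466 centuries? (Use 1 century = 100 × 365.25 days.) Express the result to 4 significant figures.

1.725 × 10^16 microseconds

1 century = 3.15576 × 10^15 microseconds.
5.466 × 3.15576 × 10^15 ≈ 1.725 × 10^16 μs.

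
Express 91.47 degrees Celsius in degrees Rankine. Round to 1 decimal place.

656.3 degrees Rankine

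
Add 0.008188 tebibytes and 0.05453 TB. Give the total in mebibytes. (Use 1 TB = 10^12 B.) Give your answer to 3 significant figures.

60600 MiB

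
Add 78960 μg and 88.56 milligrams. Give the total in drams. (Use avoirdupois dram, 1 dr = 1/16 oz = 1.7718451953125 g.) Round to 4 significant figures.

78960 μg = 0.0445637 dr and 88.56 mg = 0.0499818 dr.
0.0445637 + 0.0499818 ≈ 0.09455 dr.

0.09455 drams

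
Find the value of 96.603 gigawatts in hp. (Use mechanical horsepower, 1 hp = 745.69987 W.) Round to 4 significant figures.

1.295 × 10^8 horsepower

1 gigawatt = 1.34102 × 10^6 horsepower.
Thus 96.603 × 1.34102 × 10^6 ≈ 1.295 × 10^8 hp.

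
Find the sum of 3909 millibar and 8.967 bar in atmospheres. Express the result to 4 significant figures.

3909 mbar = 3.85788 atm and 8.967 bar = 8.84974 atm.
3.85788 + 8.84974 ≈ 12.71 atm.

12.71 atm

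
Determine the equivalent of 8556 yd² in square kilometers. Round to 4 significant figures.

0.007154 km²

1 square yard = 8.36127e-7 km².
Then 8556 × 8.36127e-7 ≈ 0.007154 km².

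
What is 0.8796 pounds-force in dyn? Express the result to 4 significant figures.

391300 dyn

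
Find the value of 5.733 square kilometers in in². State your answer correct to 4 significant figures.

8.886e+9 in²

1 square kilometer = 1.55000e+9 in².
Then 5.733 × 1.55000e+9 ≈ 8.886e+9 in².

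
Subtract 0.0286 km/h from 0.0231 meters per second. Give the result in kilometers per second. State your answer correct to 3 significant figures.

0.0231 m/s = 2.31000 × 10^-5 km/s and 0.0286 km/h = 7.94444 × 10^-6 km/s.
2.31000 × 10^-5 − 7.94444 × 10^-6 ≈ 1.52 × 10^-5 km/s.

1.52 × 10^-5 km/s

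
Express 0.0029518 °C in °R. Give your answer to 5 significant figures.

°R = (°C + 273.15) × 9/5.
Applying the formula gives 491.68 °R.

491.68 degrees Rankine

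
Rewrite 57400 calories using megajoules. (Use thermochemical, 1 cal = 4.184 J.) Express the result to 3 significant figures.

0.240 MJ

1 cal = 4.18400e-6 megajoules.
So 57400 × 4.18400e-6 ≈ 0.240 MJ.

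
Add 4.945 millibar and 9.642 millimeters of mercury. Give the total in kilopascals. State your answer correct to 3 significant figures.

1.78 kilopascals

4.945 mbar = 0.494500 kPa and 9.642 mmHg = 1.28549 kPa.
0.494500 + 1.28549 ≈ 1.78 kPa.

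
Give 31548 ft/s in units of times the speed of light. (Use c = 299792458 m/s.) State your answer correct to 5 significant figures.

3.2075 × 10^-5 times the speed of light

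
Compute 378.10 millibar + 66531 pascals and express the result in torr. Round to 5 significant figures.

782.62 torr

378.10 mbar = 283.598 torr and 66531 Pa = 499.024 torr.
283.598 + 499.024 ≈ 782.62 torr.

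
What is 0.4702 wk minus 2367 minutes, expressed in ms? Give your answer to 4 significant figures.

1.424 × 10^8 ms

0.4702 wk = 2.84377 × 10^8 ms and 2367 min = 1.42020 × 10^8 ms.
2.84377 × 10^8 − 1.42020 × 10^8 ≈ 1.424 × 10^8 ms.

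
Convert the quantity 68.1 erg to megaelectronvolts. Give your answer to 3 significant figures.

4.25e+7 MeV

1 erg = 624151 megaelectronvolts.
So 68.1 × 624151 ≈ 4.25e+7 MeV.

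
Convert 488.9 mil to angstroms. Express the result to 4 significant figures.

1 mil = 254000 angstroms.
So 488.9 × 254000 ≈ 1.242e+8 Å.

1.242e+8 Å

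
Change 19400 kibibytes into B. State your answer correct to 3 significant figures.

1 KiB = 1024.00 bytes.
Then 19400 × 1024.00 ≈ 1.99 × 10^7 B.

1.99 × 10^7 bytes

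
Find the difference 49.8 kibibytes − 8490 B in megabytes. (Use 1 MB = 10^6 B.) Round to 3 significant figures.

49.8 KiB = 0.0509952 MB and 8490 B = 0.00849000 MB.
0.0509952 − 0.00849000 ≈ 0.0425 MB.

0.0425 megabytes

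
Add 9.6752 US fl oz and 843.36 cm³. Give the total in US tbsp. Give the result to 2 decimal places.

76.39 US tablespoons

9.6752 US fl oz = 19.3504 US tbsp and 843.36 cm³ = 57.0348 US tbsp.
19.3504 + 57.0348 ≈ 76.39 US tbsp.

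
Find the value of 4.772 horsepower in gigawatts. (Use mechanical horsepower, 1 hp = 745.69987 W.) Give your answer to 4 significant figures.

3.558e-6 GW

1 hp = 7.45700e-7 GW.
Thus 4.772 × 7.45700e-7 ≈ 3.558e-6 GW.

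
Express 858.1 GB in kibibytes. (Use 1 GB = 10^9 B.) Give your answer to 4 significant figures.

8.380e+8 kibibytes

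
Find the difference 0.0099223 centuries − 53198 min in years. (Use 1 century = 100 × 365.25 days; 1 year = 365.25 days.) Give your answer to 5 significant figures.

0.0099223 century = 0.9922300 yr and 53198 min = 0.1011446 yr.
0.9922300 − 0.1011446 ≈ 0.89109 yr.

0.89109 yr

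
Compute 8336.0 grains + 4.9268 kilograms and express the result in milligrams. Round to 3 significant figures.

8336.0 gr = 540164 mg and 4.9268 kg = 4.92680e+6 mg.
540164 + 4.92680e+6 ≈ 5.47e+6 mg.

5.47e+6 mg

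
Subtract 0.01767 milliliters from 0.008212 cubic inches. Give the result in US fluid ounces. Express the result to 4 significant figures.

0.003953 US fluid ounces

0.008212 in³ = 0.00455037 US fl oz and 0.01767 mL = 0.000597494 US fl oz.
0.00455037 − 0.000597494 ≈ 0.003953 US fl oz.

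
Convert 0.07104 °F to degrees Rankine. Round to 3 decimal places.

459.741 °R

°R = °F + 459.67.
Applying the formula gives 459.741 °R.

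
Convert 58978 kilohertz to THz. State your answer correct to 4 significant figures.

5.898e-5 THz

1 kilohertz = 1.00000e-9 terahertz.
Thus 58978 × 1.00000e-9 ≈ 5.898e-5 THz.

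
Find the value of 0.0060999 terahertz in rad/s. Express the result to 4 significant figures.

3.833e+10 rad/s

1 terahertz = 6.28319e+12 rad/s.
Thus 0.0060999 × 6.28319e+12 ≈ 3.833e+10 rad/s.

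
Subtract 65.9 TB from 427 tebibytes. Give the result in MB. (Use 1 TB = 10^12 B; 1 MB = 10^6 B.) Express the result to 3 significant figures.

427 TiB = 4.69491e+8 MB and 65.9 TB = 6.59000e+7 MB.
4.69491e+8 − 6.59000e+7 ≈ 4.04e+8 MB.

4.04e+8 MB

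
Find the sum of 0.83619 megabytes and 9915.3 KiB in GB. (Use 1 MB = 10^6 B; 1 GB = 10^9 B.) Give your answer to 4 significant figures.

0.01099 GB

0.83619 MB = 0.000836190 GB and 9915.3 KiB = 0.0101533 GB.
0.000836190 + 0.0101533 ≈ 0.01099 GB.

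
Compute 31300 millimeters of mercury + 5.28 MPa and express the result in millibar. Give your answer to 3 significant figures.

31300 mmHg = 41729.9 mbar and 5.28 MPa = 52800.0 mbar.
41729.9 + 52800.0 ≈ 94500 mbar.

94500 mbar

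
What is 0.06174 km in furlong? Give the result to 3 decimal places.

0.307 furlong

1 km = 4.97097 furlongs.
Thus 0.06174 × 4.97097 ≈ 0.307 furlong.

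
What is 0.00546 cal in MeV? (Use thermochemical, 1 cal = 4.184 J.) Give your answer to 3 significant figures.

1 calorie = 2.61145 × 10^13 MeV.
Then 0.00546 × 2.61145 × 10^13 ≈ 1.43 × 10^11 MeV.

1.43 × 10^11 megaelectronvolts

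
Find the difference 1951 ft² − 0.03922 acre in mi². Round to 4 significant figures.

1951 ft² = 6.998250 × 10^-5 mi² and 0.03922 acre = 6.128125 × 10^-5 mi².
6.998250 × 10^-5 − 6.128125 × 10^-5 ≈ 8.701 × 10^-6 mi².

8.701 × 10^-6 mi²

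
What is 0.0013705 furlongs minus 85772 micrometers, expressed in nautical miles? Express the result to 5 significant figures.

0.00010255 nmi

0.0013705 furlong = 0.000148866 nmi and 85772 μm = 4.63132 × 10^-5 nmi.
0.000148866 − 4.63132 × 10^-5 ≈ 0.00010255 nmi.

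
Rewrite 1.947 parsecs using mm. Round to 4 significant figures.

6.008e+19 mm

1 parsec = 3.08568e+19 millimeters.
So 1.947 × 3.08568e+19 ≈ 6.008e+19 mm.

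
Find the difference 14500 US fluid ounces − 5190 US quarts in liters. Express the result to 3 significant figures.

14500 US fl oz = 428.816 L and 5190 US qt = 4911.57 L.
428.816 − 4911.57 ≈ -4480 L.

-4480 L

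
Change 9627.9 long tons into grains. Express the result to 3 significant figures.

1.51e+11 gr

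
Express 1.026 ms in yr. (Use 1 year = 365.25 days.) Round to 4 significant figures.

1 ms = 3.16881 × 10^-11 yr.
Thus 1.026 × 3.16881 × 10^-11 ≈ 3.251 × 10^-11 yr.

3.251 × 10^-11 yr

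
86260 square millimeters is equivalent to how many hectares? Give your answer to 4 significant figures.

8.626e-6 ha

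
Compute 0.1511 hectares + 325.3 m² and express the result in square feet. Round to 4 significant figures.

19770 ft²

0.1511 ha = 16264.3 ft² and 325.3 m² = 3501.50 ft².
16264.3 + 3501.50 ≈ 19770 ft².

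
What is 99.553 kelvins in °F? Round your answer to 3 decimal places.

-280.475 °F

K = (°F + 459.67) × 5/9.
Applying the formula gives -280.475 °F.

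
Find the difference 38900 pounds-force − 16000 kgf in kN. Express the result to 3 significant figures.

16.1 kN

38900 lbf = 173.036 kN and 16000 kgf = 156.906 kN.
173.036 − 156.906 ≈ 16.1 kN.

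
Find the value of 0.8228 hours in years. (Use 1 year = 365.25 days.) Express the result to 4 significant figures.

9.386 × 10^-5 yr

1 hour = 0.000114077 yr.
Then 0.8228 × 0.000114077 ≈ 9.386 × 10^-5 yr.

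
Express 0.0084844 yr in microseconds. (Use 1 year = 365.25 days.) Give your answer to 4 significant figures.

2.677 × 10^11 μs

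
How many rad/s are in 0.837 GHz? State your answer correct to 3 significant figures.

1 gigahertz = 6.28319 × 10^9 rad/s.
Then 0.837 × 6.28319 × 10^9 ≈ 5.26 × 10^9 rad/s.

5.26 × 10^9 rad/s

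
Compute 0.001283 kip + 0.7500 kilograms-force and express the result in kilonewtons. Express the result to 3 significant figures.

0.0131 kilonewtons

0.001283 kip = 0.00570707 kN and 0.7500 kgf = 0.00735499 kN.
0.00570707 + 0.00735499 ≈ 0.0131 kN.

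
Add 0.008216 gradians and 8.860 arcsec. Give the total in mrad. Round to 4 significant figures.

0.1720 milliradians

0.008216 grad = 0.129057 mrad and 8.860 arcsec = 0.0429545 mrad.
0.129057 + 0.0429545 ≈ 0.1720 mrad.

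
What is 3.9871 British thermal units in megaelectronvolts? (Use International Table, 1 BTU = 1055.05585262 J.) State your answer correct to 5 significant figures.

2.6256e+16 megaelectronvolts

1 British thermal unit = 6.58514e+15 megaelectronvolts.
Then 3.9871 × 6.58514e+15 ≈ 2.6256e+16 MeV.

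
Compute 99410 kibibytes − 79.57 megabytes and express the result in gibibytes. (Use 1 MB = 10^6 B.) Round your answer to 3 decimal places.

0.021 GiB

99410 KiB = 0.0948048 GiB and 79.57 MB = 0.0741053 GiB.
0.0948048 − 0.0741053 ≈ 0.021 GiB.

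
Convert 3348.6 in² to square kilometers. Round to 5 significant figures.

2.1604e-6 km²

1 in² = 6.45160e-10 square kilometers.
3348.6 × 6.45160e-10 ≈ 2.1604e-6 km².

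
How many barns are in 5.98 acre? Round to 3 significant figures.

2.42 × 10^32 barns

1 acre = 4.04686 × 10^31 barn.
5.98 × 4.04686 × 10^31 ≈ 2.42 × 10^32 barn.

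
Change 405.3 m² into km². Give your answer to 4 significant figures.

1 square meter = 1.00000e-6 km².
405.3 × 1.00000e-6 ≈ 0.0004053 km².

0.0004053 km²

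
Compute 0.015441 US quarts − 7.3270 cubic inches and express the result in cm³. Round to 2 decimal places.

-105.46 cubic centimeters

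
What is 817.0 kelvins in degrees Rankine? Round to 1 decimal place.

1470.6 degrees Rankine

°R = K × 9/5.
Applying the formula gives 1470.6 °R.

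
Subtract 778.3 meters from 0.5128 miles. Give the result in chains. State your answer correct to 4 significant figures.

0.5128 mi = 41.0240 chain and 778.3 m = 38.6891 chain.
41.0240 − 38.6891 ≈ 2.335 chain.

2.335 chain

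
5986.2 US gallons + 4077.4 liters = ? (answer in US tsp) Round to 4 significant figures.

5.425 × 10^6 US tsp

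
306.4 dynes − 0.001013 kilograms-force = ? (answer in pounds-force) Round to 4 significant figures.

306.4 dyn = 0.000688815 lbf and 0.001013 kgf = 0.00223328 lbf.
0.000688815 − 0.00223328 ≈ -0.001544 lbf.

-0.001544 pounds-force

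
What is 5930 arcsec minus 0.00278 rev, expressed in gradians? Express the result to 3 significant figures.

0.718 grad

5930 arcsec = 1.83025 grad and 0.00278 rev = 1.11200 grad.
1.83025 − 1.11200 ≈ 0.718 grad.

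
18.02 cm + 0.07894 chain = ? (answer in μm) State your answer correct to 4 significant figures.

1.768 × 10^6 μm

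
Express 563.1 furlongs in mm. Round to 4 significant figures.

1 furlong = 201168 millimeters.
Then 563.1 × 201168 ≈ 1.133e+8 mm.

1.133e+8 mm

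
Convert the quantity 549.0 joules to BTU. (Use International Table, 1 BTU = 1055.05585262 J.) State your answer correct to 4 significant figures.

0.5204 BTU

1 J = 0.000947817 British thermal units.
So 549.0 × 0.000947817 ≈ 0.5204 BTU.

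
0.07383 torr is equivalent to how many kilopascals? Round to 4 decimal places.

0.0098 kPa

1 torr = 0.133322 kilopascals.
0.07383 × 0.133322 ≈ 0.0098 kPa.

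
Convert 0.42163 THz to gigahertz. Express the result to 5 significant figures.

421.63 GHz

1 THz = 1000.00 GHz.
Thus 0.42163 × 1000.00 ≈ 421.63 GHz.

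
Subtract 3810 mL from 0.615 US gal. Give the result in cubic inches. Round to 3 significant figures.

-90.4 cubic inches

0.615 US gal = 142.065 in³ and 3810 mL = 232.500 in³.
142.065 − 232.500 ≈ -90.4 in³.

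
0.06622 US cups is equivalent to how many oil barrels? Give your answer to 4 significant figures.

9.854 × 10^-5 bbl

1 US cup = 0.00148810 bbl.
0.06622 × 0.00148810 ≈ 9.854 × 10^-5 bbl.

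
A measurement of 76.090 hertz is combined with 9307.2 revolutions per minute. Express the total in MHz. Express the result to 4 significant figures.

0.0002312 megahertz

76.090 Hz = 7.60900e-5 MHz and 9307.2 rpm = 0.000155120 MHz.
7.60900e-5 + 0.000155120 ≈ 0.0002312 MHz.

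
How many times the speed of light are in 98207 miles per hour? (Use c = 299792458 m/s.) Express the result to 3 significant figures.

1 mile per hour = 1.49116e-9 times the speed of light.
Then 98207 × 1.49116e-9 ≈ 0.000146 c.

0.000146 times the speed of light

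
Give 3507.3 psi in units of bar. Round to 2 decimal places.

1 pound per square inch = 0.0689476 bar.
So 3507.3 × 0.0689476 ≈ 241.82 bar.

241.82 bar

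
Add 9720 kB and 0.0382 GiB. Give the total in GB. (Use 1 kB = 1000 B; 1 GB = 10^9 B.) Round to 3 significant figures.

9720 kB = 0.00972000 GB and 0.0382 GiB = 0.0410169 GB.
0.00972000 + 0.0410169 ≈ 0.0507 GB.

0.0507 gigabytes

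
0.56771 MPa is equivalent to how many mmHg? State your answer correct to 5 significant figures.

1 megapascal = 7500.62 millimeters of mercury.
So 0.56771 × 7500.62 ≈ 4258.2 mmHg.

4258.2 millimeters of mercury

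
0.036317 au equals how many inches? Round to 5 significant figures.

1 astronomical unit = 5.88968e+12 inches.
Then 0.036317 × 5.88968e+12 ≈ 2.1390e+11 in.

2.1390e+11 inches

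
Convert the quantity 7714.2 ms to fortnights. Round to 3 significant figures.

6.38 × 10^-6 fortnight

1 millisecond = 8.26720 × 10^-10 fortnight.
Then 7714.2 × 8.26720 × 10^-10 ≈ 6.38 × 10^-6 fortnight.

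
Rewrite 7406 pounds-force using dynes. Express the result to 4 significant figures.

3.294 × 10^9 dynes

1 pound-force = 444822 dyn.
So 7406 × 444822 ≈ 3.294 × 10^9 dyn.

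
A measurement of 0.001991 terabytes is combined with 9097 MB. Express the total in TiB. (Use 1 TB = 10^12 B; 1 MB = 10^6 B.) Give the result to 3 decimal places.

0.001991 TB = 0.00181080 TiB and 9097 MB = 0.00827367 TiB.
0.00181080 + 0.00827367 ≈ 0.010 TiB.

0.010 tebibytes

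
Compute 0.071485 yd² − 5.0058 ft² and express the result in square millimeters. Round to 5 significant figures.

-405280 square millimeters

0.071485 yd² = 59770.6 mm² and 5.0058 ft² = 465054 mm².
59770.6 − 465054 ≈ -405280 mm².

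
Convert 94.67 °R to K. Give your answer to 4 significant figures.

°R = K × 9/5.
Applying the formula gives 52.59 K.

52.59 K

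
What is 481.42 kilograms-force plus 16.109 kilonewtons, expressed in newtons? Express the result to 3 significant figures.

481.42 kgf = 4721.12 N and 16.109 kN = 16109.0 N.
4721.12 + 16109.0 ≈ 20800 N.

20800 N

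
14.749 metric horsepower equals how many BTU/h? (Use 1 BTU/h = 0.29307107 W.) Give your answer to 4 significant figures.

1 PS = 2509.63 BTU/h.
Thus 14.749 × 2509.63 ≈ 37010 BTU/h.

37010 BTU per hour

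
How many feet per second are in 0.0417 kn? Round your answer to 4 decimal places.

1 kn = 1.68781 feet per second.
0.0417 × 1.68781 ≈ 0.0704 ft/s.

0.0704 ft/s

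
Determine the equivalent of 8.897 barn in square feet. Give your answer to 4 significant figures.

1 barn = 1.07639 × 10^-27 ft².
Then 8.897 × 1.07639 × 10^-27 ≈ 9.577 × 10^-27 ft².

9.577 × 10^-27 ft²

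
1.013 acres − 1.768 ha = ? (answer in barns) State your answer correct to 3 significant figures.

-1.36 × 10^32 barn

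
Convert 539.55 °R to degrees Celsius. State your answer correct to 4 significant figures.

26.60 °C

°R = (°C + 273.15) × 9/5.
Applying the formula gives 26.60 °C.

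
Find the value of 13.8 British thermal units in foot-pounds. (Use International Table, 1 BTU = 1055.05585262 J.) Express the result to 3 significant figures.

10700 foot-pounds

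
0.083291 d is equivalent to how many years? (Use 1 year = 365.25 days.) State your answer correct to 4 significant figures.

0.0002280 years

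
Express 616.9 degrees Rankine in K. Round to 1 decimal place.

342.7 K

°R = K × 9/5.
Applying the formula gives 342.7 K.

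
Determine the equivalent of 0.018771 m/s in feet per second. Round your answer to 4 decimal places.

0.0616 feet per second

1 meter per second = 3.28084 ft/s.
0.018771 × 3.28084 ≈ 0.0616 ft/s.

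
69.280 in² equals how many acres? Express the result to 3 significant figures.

1 square inch = 1.59423 × 10^-7 acres.
69.280 × 1.59423 × 10^-7 ≈ 1.10 × 10^-5 acre.

1.10 × 10^-5 acres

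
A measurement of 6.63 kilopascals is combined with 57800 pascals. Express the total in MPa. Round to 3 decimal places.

0.064 megapascals

6.63 kPa = 0.00663000 MPa and 57800 Pa = 0.0578000 MPa.
0.00663000 + 0.0578000 ≈ 0.064 MPa.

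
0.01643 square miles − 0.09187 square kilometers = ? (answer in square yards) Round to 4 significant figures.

-58980 square yards

0.01643 mi² = 50893.6 yd² and 0.09187 km² = 109876 yd².
50893.6 − 109876 ≈ -58980 yd².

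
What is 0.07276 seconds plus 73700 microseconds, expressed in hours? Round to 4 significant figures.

4.068 × 10^-5 hours

0.07276 s = 2.02111 × 10^-5 h and 73700 μs = 2.04722 × 10^-5 h.
2.02111 × 10^-5 + 2.04722 × 10^-5 ≈ 4.068 × 10^-5 h.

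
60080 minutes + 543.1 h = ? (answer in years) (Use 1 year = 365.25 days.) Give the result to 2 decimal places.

0.18 yr

60080 min = 0.114229 yr and 543.1 h = 0.0619553 yr.
0.114229 + 0.0619553 ≈ 0.18 yr.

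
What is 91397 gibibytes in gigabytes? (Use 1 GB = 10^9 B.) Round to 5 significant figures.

98137 gigabytes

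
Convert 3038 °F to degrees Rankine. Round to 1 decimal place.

3497.7 °R

°R = °F + 459.67.
Applying the formula gives 3497.7 °R.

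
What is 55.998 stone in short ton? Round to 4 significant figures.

0.3920 short ton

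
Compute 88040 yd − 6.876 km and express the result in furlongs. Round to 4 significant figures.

366.0 furlongs

88040 yd = 400.182 furlong and 6.876 km = 34.1804 furlong.
400.182 − 34.1804 ≈ 366.0 furlong.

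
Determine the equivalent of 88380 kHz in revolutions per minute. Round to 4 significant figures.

1 kilohertz = 60000.0 revolutions per minute.
88380 × 60000.0 ≈ 5.303 × 10^9 rpm.

5.303 × 10^9 revolutions per minute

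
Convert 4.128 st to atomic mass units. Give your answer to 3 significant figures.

1.58e+28 atomic mass units

1 st = 3.82424e+27 atomic mass units.
So 4.128 × 3.82424e+27 ≈ 1.58e+28 u.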